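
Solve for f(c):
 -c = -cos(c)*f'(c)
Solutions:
 f(c) = C1 + Integral(c/cos(c), c)


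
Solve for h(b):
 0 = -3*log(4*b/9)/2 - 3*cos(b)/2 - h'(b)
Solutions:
 h(b) = C1 - 3*b*log(b)/2 - 3*b*log(2) + 3*b/2 + 3*b*log(3) - 3*sin(b)/2


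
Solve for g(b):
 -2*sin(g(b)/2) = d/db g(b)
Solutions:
 g(b) = -2*acos((-C1 - exp(2*b))/(C1 - exp(2*b))) + 4*pi
 g(b) = 2*acos((-C1 - exp(2*b))/(C1 - exp(2*b)))


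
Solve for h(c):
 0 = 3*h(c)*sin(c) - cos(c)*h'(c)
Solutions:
 h(c) = C1/cos(c)^3


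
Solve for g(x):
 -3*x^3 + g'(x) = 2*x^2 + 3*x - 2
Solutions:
 g(x) = C1 + 3*x^4/4 + 2*x^3/3 + 3*x^2/2 - 2*x


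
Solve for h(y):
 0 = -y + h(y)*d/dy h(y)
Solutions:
 h(y) = -sqrt(C1 + y^2)
 h(y) = sqrt(C1 + y^2)


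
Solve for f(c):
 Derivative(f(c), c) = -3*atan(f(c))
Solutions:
 Integral(1/atan(_y), (_y, f(c))) = C1 - 3*c


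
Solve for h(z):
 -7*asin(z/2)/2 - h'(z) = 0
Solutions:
 h(z) = C1 - 7*z*asin(z/2)/2 - 7*sqrt(4 - z^2)/2


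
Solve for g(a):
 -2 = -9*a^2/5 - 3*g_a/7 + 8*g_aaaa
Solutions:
 g(a) = C1 + C4*exp(3^(1/3)*7^(2/3)*a/14) - 7*a^3/5 + 14*a/3 + (C2*sin(3^(5/6)*7^(2/3)*a/28) + C3*cos(3^(5/6)*7^(2/3)*a/28))*exp(-3^(1/3)*7^(2/3)*a/28)


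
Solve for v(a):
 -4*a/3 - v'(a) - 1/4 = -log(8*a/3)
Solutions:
 v(a) = C1 - 2*a^2/3 + a*log(a) - 5*a/4 + a*log(8/3)


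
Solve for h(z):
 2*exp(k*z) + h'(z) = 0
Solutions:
 h(z) = C1 - 2*exp(k*z)/k


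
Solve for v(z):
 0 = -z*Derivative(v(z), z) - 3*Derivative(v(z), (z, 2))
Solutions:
 v(z) = C1 + C2*erf(sqrt(6)*z/6)


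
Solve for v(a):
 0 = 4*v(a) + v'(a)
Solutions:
 v(a) = C1*exp(-4*a)


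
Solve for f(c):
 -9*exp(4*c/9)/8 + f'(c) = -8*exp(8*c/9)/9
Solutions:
 f(c) = C1 + 81*exp(4*c/9)/32 - exp(c)^(8/9)


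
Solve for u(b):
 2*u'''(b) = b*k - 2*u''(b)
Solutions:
 u(b) = C1 + C2*b + C3*exp(-b) + b^3*k/12 - b^2*k/4


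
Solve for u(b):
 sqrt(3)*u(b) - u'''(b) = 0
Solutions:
 u(b) = C3*exp(3^(1/6)*b) + (C1*sin(3^(2/3)*b/2) + C2*cos(3^(2/3)*b/2))*exp(-3^(1/6)*b/2)


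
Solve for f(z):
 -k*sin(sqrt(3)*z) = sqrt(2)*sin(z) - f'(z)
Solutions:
 f(z) = C1 - sqrt(3)*k*cos(sqrt(3)*z)/3 - sqrt(2)*cos(z)


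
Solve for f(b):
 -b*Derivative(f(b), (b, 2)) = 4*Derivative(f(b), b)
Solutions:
 f(b) = C1 + C2/b^3


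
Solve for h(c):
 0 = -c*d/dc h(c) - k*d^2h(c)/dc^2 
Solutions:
 h(c) = C1 + C2*sqrt(k)*erf(sqrt(2)*c*sqrt(1/k)/2)


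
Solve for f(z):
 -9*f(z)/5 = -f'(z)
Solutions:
 f(z) = C1*exp(9*z/5)


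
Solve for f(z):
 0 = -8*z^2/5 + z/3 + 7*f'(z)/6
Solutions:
 f(z) = C1 + 16*z^3/35 - z^2/7


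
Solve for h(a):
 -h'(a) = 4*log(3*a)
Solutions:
 h(a) = C1 - 4*a*log(a) - a*log(81) + 4*a


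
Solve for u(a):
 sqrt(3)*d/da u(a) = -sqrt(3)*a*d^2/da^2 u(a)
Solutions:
 u(a) = C1 + C2*log(a)


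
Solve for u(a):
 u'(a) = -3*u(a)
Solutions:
 u(a) = C1*exp(-3*a)


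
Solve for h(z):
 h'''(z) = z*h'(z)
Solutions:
 h(z) = C1 + Integral(C2*airyai(z) + C3*airybi(z), z)


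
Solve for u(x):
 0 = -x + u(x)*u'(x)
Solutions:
 u(x) = -sqrt(C1 + x^2)
 u(x) = sqrt(C1 + x^2)


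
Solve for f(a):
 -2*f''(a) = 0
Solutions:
 f(a) = C1 + C2*a


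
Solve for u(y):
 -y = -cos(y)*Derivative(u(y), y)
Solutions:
 u(y) = C1 + Integral(y/cos(y), y)


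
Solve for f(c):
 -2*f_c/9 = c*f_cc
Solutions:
 f(c) = C1 + C2*c^(7/9)


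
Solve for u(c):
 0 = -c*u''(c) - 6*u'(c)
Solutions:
 u(c) = C1 + C2/c^5


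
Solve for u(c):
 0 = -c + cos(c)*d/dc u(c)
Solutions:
 u(c) = C1 + Integral(c/cos(c), c)


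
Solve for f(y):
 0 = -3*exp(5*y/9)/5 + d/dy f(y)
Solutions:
 f(y) = C1 + 27*exp(5*y/9)/25


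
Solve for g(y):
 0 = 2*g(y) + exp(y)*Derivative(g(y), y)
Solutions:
 g(y) = C1*exp(2*exp(-y))


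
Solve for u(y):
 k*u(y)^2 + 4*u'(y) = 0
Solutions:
 u(y) = 4/(C1 + k*y)


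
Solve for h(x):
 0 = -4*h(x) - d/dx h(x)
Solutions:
 h(x) = C1*exp(-4*x)


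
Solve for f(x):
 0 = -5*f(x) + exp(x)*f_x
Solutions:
 f(x) = C1*exp(-5*exp(-x))


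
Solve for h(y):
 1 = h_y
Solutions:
 h(y) = C1 + y


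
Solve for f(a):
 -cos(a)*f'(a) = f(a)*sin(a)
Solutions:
 f(a) = C1*cos(a)


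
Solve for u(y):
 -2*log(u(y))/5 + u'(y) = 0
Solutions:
 li(u(y)) = C1 + 2*y/5


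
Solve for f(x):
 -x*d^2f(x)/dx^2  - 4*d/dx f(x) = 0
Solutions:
 f(x) = C1 + C2/x^3


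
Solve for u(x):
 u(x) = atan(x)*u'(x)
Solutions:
 u(x) = C1*exp(Integral(1/atan(x), x))


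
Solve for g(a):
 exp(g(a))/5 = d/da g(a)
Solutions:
 g(a) = log(-1/(C1 + a)) + log(5)


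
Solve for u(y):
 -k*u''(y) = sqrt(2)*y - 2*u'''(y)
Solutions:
 u(y) = C1 + C2*y + C3*exp(k*y/2) - sqrt(2)*y^3/(6*k) - sqrt(2)*y^2/k^2


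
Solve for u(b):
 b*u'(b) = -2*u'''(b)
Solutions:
 u(b) = C1 + Integral(C2*airyai(-2^(2/3)*b/2) + C3*airybi(-2^(2/3)*b/2), b)


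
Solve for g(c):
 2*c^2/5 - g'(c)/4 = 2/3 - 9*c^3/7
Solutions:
 g(c) = C1 + 9*c^4/7 + 8*c^3/15 - 8*c/3


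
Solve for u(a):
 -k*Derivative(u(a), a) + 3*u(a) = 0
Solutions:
 u(a) = C1*exp(3*a/k)


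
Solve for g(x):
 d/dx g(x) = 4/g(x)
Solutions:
 g(x) = -sqrt(C1 + 8*x)
 g(x) = sqrt(C1 + 8*x)


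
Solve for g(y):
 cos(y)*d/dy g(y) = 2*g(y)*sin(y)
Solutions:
 g(y) = C1/cos(y)^2


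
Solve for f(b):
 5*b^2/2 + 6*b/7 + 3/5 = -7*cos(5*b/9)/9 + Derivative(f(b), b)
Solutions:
 f(b) = C1 + 5*b^3/6 + 3*b^2/7 + 3*b/5 + 7*sin(5*b/9)/5


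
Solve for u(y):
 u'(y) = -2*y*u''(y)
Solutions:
 u(y) = C1 + C2*sqrt(y)


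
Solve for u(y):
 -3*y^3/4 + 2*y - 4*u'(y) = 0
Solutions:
 u(y) = C1 - 3*y^4/64 + y^2/4


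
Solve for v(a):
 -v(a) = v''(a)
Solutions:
 v(a) = C1*sin(a) + C2*cos(a)


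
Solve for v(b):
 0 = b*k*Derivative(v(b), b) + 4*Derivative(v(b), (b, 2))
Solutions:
 v(b) = Piecewise((-sqrt(2)*sqrt(pi)*C1*erf(sqrt(2)*b*sqrt(k)/4)/sqrt(k) - C2, (k > 0) | (k < 0)), (-C1*b - C2, True))


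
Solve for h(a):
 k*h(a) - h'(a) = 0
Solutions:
 h(a) = C1*exp(a*k)


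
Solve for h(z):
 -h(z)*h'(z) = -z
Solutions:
 h(z) = -sqrt(C1 + z^2)
 h(z) = sqrt(C1 + z^2)


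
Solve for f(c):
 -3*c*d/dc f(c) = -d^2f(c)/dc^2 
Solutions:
 f(c) = C1 + C2*erfi(sqrt(6)*c/2)


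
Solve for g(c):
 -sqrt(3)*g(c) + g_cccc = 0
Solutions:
 g(c) = C1*exp(-3^(1/8)*c) + C2*exp(3^(1/8)*c) + C3*sin(3^(1/8)*c) + C4*cos(3^(1/8)*c)


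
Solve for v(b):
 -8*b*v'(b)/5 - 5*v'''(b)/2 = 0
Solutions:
 v(b) = C1 + Integral(C2*airyai(-2*10^(1/3)*b/5) + C3*airybi(-2*10^(1/3)*b/5), b)


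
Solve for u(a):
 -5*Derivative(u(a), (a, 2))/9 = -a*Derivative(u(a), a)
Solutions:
 u(a) = C1 + C2*erfi(3*sqrt(10)*a/10)


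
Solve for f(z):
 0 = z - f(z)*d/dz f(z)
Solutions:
 f(z) = -sqrt(C1 + z^2)
 f(z) = sqrt(C1 + z^2)


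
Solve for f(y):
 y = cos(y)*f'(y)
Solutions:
 f(y) = C1 + Integral(y/cos(y), y)


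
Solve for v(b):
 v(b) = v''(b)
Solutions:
 v(b) = C1*exp(-b) + C2*exp(b)


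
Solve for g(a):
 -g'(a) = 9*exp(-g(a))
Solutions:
 g(a) = log(C1 - 9*a)


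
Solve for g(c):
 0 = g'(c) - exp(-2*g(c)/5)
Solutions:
 g(c) = 5*log(-sqrt(C1 + c)) - 5*log(5) + 5*log(10)/2
 g(c) = 5*log(C1 + c)/2 - 5*log(5) + 5*log(10)/2


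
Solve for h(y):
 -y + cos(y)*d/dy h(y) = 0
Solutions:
 h(y) = C1 + Integral(y/cos(y), y)


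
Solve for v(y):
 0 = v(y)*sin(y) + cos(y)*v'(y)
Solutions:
 v(y) = C1*cos(y)


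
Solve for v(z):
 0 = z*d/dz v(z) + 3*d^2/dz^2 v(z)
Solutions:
 v(z) = C1 + C2*erf(sqrt(6)*z/6)


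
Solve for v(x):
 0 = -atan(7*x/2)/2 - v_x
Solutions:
 v(x) = C1 - x*atan(7*x/2)/2 + log(49*x^2 + 4)/14


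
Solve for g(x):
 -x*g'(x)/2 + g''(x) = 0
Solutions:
 g(x) = C1 + C2*erfi(x/2)


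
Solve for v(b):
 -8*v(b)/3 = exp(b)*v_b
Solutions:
 v(b) = C1*exp(8*exp(-b)/3)


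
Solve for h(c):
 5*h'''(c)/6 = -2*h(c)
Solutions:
 h(c) = C3*exp(c*(-12^(1/3)*5^(2/3) + 3*10^(2/3)*3^(1/3))/20)*sin(10^(2/3)*3^(5/6)*c/10) + C4*exp(c*(-12^(1/3)*5^(2/3) + 3*10^(2/3)*3^(1/3))/20)*cos(10^(2/3)*3^(5/6)*c/10) + C5*exp(-c*(12^(1/3)*5^(2/3) + 3*10^(2/3)*3^(1/3))/20) + (C1*sin(10^(2/3)*3^(5/6)*c/10) + C2*cos(10^(2/3)*3^(5/6)*c/10))*exp(12^(1/3)*5^(2/3)*c/10)


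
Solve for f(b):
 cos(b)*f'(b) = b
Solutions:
 f(b) = C1 + Integral(b/cos(b), b)


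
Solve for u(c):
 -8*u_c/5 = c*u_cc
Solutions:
 u(c) = C1 + C2/c^(3/5)


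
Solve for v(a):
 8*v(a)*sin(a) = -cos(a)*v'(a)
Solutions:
 v(a) = C1*cos(a)^8


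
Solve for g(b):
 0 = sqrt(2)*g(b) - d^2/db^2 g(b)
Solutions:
 g(b) = C1*exp(-2^(1/4)*b) + C2*exp(2^(1/4)*b)


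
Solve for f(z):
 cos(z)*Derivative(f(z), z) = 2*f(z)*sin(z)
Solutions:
 f(z) = C1/cos(z)^2


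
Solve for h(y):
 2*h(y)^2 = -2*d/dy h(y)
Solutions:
 h(y) = 1/(C1 + y)


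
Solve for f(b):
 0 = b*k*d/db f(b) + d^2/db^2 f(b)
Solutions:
 f(b) = Piecewise((-sqrt(2)*sqrt(pi)*C1*erf(sqrt(2)*b*sqrt(k)/2)/(2*sqrt(k)) - C2, (k > 0) | (k < 0)), (-C1*b - C2, True))


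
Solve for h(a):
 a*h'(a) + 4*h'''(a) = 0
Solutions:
 h(a) = C1 + Integral(C2*airyai(-2^(1/3)*a/2) + C3*airybi(-2^(1/3)*a/2), a)


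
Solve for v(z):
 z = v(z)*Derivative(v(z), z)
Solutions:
 v(z) = -sqrt(C1 + z^2)
 v(z) = sqrt(C1 + z^2)


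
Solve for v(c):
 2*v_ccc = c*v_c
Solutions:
 v(c) = C1 + Integral(C2*airyai(2^(2/3)*c/2) + C3*airybi(2^(2/3)*c/2), c)


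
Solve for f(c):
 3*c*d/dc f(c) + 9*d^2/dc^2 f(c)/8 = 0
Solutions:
 f(c) = C1 + C2*erf(2*sqrt(3)*c/3)


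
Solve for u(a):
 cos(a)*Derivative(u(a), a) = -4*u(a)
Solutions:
 u(a) = C1*(sin(a)^2 - 2*sin(a) + 1)/(sin(a)^2 + 2*sin(a) + 1)


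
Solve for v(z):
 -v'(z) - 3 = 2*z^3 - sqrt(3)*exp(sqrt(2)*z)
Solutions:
 v(z) = C1 - z^4/2 - 3*z + sqrt(6)*exp(sqrt(2)*z)/2


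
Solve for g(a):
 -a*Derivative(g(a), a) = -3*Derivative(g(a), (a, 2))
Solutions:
 g(a) = C1 + C2*erfi(sqrt(6)*a/6)


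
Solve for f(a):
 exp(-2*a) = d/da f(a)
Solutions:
 f(a) = C1 - exp(-2*a)/2


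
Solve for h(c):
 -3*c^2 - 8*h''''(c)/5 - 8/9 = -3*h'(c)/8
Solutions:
 h(c) = C1 + C4*exp(15^(1/3)*c/4) + 8*c^3/3 + 64*c/27 + (C2*sin(3^(5/6)*5^(1/3)*c/8) + C3*cos(3^(5/6)*5^(1/3)*c/8))*exp(-15^(1/3)*c/8)


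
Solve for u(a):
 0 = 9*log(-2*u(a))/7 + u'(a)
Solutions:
 7*Integral(1/(log(-_y) + log(2)), (_y, u(a)))/9 = C1 - a


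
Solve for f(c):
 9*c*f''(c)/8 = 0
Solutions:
 f(c) = C1 + C2*c


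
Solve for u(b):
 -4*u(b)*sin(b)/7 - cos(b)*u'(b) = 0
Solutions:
 u(b) = C1*cos(b)^(4/7)


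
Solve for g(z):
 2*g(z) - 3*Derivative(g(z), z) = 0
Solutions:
 g(z) = C1*exp(2*z/3)


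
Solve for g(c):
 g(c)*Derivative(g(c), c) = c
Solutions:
 g(c) = -sqrt(C1 + c^2)
 g(c) = sqrt(C1 + c^2)


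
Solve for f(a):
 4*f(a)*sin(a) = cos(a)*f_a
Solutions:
 f(a) = C1/cos(a)^4


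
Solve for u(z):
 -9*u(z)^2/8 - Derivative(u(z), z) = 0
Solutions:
 u(z) = 8/(C1 + 9*z)


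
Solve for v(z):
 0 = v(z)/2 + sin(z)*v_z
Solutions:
 v(z) = C1*(cos(z) + 1)^(1/4)/(cos(z) - 1)^(1/4)


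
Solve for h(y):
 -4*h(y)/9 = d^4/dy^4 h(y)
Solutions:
 h(y) = (C1*sin(sqrt(3)*y/3) + C2*cos(sqrt(3)*y/3))*exp(-sqrt(3)*y/3) + (C3*sin(sqrt(3)*y/3) + C4*cos(sqrt(3)*y/3))*exp(sqrt(3)*y/3)


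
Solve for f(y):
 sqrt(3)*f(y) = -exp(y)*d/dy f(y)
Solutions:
 f(y) = C1*exp(sqrt(3)*exp(-y))


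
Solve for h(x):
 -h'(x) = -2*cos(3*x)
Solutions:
 h(x) = C1 + 2*sin(3*x)/3


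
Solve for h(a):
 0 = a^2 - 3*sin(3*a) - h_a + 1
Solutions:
 h(a) = C1 + a^3/3 + a + cos(3*a)


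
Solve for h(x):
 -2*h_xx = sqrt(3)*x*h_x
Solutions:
 h(x) = C1 + C2*erf(3^(1/4)*x/2)


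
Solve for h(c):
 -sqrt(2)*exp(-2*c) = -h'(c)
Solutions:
 h(c) = C1 - sqrt(2)*exp(-2*c)/2


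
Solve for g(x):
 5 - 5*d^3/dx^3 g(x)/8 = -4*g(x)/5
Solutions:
 g(x) = C3*exp(2*2^(2/3)*5^(1/3)*x/5) + (C1*sin(2^(2/3)*sqrt(3)*5^(1/3)*x/5) + C2*cos(2^(2/3)*sqrt(3)*5^(1/3)*x/5))*exp(-2^(2/3)*5^(1/3)*x/5) - 25/4


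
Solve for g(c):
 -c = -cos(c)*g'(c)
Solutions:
 g(c) = C1 + Integral(c/cos(c), c)


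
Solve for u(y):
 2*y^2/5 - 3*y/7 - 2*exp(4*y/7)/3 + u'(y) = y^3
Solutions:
 u(y) = C1 + y^4/4 - 2*y^3/15 + 3*y^2/14 + 7*exp(4*y/7)/6


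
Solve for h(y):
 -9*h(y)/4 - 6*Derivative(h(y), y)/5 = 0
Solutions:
 h(y) = C1*exp(-15*y/8)


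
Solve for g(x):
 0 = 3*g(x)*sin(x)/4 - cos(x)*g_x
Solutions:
 g(x) = C1/cos(x)^(3/4)


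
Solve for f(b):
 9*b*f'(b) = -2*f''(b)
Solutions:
 f(b) = C1 + C2*erf(3*b/2)


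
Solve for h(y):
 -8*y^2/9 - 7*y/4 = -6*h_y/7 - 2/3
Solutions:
 h(y) = C1 + 28*y^3/81 + 49*y^2/48 - 7*y/9


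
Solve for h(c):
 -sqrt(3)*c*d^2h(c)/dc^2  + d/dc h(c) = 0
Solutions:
 h(c) = C1 + C2*c^(sqrt(3)/3 + 1)


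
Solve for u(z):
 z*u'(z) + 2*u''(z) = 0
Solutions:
 u(z) = C1 + C2*erf(z/2)


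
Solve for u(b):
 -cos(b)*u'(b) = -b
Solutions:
 u(b) = C1 + Integral(b/cos(b), b)


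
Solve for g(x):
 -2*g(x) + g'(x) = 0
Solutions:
 g(x) = C1*exp(2*x)


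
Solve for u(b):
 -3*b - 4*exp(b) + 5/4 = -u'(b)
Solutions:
 u(b) = C1 + 3*b^2/2 - 5*b/4 + 4*exp(b)


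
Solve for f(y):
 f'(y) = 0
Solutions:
 f(y) = C1


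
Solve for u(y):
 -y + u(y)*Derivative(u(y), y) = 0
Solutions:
 u(y) = -sqrt(C1 + y^2)
 u(y) = sqrt(C1 + y^2)


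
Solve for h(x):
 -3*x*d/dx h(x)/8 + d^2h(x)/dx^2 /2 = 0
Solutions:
 h(x) = C1 + C2*erfi(sqrt(6)*x/4)


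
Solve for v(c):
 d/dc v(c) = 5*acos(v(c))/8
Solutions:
 Integral(1/acos(_y), (_y, v(c))) = C1 + 5*c/8


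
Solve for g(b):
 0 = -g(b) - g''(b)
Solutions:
 g(b) = C1*sin(b) + C2*cos(b)


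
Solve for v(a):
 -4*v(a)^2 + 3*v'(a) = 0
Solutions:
 v(a) = -3/(C1 + 4*a)


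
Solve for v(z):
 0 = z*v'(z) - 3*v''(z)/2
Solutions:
 v(z) = C1 + C2*erfi(sqrt(3)*z/3)


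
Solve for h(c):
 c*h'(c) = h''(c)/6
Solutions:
 h(c) = C1 + C2*erfi(sqrt(3)*c)


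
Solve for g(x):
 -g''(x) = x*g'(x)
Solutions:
 g(x) = C1 + C2*erf(sqrt(2)*x/2)


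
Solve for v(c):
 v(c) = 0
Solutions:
 v(c) = 0


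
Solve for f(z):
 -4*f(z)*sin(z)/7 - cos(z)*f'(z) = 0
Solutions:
 f(z) = C1*cos(z)^(4/7)


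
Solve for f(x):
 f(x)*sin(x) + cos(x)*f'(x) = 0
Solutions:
 f(x) = C1*cos(x)


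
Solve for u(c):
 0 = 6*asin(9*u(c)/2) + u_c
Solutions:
 Integral(1/asin(9*_y/2), (_y, u(c))) = C1 - 6*c


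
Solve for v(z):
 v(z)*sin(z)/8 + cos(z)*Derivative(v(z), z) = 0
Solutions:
 v(z) = C1*cos(z)^(1/8)


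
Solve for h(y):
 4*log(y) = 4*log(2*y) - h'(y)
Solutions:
 h(y) = C1 + 4*y*log(2)


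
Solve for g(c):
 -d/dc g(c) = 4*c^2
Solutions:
 g(c) = C1 - 4*c^3/3


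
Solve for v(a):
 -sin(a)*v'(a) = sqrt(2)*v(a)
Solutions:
 v(a) = C1*(cos(a) + 1)^(sqrt(2)/2)/(cos(a) - 1)^(sqrt(2)/2)


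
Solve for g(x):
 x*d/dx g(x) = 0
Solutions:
 g(x) = C1


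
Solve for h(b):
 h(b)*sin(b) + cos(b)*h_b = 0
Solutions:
 h(b) = C1*cos(b)


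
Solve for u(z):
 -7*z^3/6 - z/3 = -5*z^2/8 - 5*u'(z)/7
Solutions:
 u(z) = C1 + 49*z^4/120 - 7*z^3/24 + 7*z^2/30


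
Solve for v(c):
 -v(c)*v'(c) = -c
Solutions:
 v(c) = -sqrt(C1 + c^2)
 v(c) = sqrt(C1 + c^2)


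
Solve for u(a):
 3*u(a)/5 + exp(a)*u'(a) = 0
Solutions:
 u(a) = C1*exp(3*exp(-a)/5)


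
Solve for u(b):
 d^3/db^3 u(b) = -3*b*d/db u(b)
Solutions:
 u(b) = C1 + Integral(C2*airyai(-3^(1/3)*b) + C3*airybi(-3^(1/3)*b), b)


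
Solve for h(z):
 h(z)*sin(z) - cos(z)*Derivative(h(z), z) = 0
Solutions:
 h(z) = C1/cos(z)


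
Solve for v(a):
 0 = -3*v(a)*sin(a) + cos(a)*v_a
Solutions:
 v(a) = C1/cos(a)^3


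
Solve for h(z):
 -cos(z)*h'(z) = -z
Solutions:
 h(z) = C1 + Integral(z/cos(z), z)


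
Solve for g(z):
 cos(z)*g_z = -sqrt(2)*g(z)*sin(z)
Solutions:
 g(z) = C1*cos(z)^(sqrt(2))


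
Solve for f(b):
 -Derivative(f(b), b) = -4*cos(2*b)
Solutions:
 f(b) = C1 + 2*sin(2*b)


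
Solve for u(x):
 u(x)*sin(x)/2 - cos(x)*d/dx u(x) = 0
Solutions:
 u(x) = C1/sqrt(cos(x))


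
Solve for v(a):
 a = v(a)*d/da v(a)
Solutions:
 v(a) = -sqrt(C1 + a^2)
 v(a) = sqrt(C1 + a^2)


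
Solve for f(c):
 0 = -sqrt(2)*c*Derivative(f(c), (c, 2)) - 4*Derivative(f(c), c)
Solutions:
 f(c) = C1 + C2*c^(1 - 2*sqrt(2))


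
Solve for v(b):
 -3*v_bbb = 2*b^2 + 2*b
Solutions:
 v(b) = C1 + C2*b + C3*b^2 - b^5/90 - b^4/36


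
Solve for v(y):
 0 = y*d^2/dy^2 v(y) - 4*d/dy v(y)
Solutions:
 v(y) = C1 + C2*y^5


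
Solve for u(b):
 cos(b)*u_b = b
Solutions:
 u(b) = C1 + Integral(b/cos(b), b)


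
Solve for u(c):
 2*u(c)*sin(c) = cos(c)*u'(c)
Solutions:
 u(c) = C1/cos(c)^2


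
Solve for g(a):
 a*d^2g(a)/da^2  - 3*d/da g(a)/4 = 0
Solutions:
 g(a) = C1 + C2*a^(7/4)


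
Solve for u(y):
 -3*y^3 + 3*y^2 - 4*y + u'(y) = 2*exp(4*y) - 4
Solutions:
 u(y) = C1 + 3*y^4/4 - y^3 + 2*y^2 - 4*y + exp(4*y)/2


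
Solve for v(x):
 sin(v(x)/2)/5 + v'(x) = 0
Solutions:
 x/5 + log(cos(v(x)/2) - 1) - log(cos(v(x)/2) + 1) = C1


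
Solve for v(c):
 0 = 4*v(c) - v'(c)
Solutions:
 v(c) = C1*exp(4*c)


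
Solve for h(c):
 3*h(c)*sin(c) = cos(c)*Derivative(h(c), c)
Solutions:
 h(c) = C1/cos(c)^3


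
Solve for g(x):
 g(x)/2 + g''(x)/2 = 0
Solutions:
 g(x) = C1*sin(x) + C2*cos(x)


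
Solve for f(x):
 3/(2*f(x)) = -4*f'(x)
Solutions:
 f(x) = -sqrt(C1 - 3*x)/2
 f(x) = sqrt(C1 - 3*x)/2


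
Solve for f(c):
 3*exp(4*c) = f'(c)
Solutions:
 f(c) = C1 + 3*exp(4*c)/4


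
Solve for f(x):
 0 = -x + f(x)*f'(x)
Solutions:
 f(x) = -sqrt(C1 + x^2)
 f(x) = sqrt(C1 + x^2)


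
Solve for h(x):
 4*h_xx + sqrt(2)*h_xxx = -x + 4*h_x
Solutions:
 h(x) = C1 + C2*exp(sqrt(2)*x*(-1 + sqrt(1 + sqrt(2)))) + C3*exp(-sqrt(2)*x*(1 + sqrt(1 + sqrt(2)))) + x^2/8 + x/4


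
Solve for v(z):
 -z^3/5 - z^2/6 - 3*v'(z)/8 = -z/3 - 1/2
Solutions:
 v(z) = C1 - 2*z^4/15 - 4*z^3/27 + 4*z^2/9 + 4*z/3


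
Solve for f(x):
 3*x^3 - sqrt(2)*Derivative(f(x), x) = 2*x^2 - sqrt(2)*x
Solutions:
 f(x) = C1 + 3*sqrt(2)*x^4/8 - sqrt(2)*x^3/3 + x^2/2


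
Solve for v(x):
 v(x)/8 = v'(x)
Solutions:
 v(x) = C1*exp(x/8)


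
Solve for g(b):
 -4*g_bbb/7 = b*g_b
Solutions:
 g(b) = C1 + Integral(C2*airyai(-14^(1/3)*b/2) + C3*airybi(-14^(1/3)*b/2), b)


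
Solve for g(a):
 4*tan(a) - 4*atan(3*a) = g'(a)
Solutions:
 g(a) = C1 - 4*a*atan(3*a) + 2*log(9*a^2 + 1)/3 - 4*log(cos(a))


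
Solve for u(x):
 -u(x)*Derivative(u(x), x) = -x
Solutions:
 u(x) = -sqrt(C1 + x^2)
 u(x) = sqrt(C1 + x^2)


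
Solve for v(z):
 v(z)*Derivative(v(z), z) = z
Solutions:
 v(z) = -sqrt(C1 + z^2)
 v(z) = sqrt(C1 + z^2)


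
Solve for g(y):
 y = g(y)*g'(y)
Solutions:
 g(y) = -sqrt(C1 + y^2)
 g(y) = sqrt(C1 + y^2)


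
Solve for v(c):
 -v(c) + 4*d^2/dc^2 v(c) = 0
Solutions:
 v(c) = C1*exp(-c/2) + C2*exp(c/2)


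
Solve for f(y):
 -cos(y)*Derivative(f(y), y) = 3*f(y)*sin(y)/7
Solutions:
 f(y) = C1*cos(y)^(3/7)


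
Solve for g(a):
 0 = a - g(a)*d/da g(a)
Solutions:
 g(a) = -sqrt(C1 + a^2)
 g(a) = sqrt(C1 + a^2)


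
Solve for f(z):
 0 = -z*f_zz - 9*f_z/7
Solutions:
 f(z) = C1 + C2/z^(2/7)


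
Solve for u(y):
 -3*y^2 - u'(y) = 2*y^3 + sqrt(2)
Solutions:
 u(y) = C1 - y^4/2 - y^3 - sqrt(2)*y


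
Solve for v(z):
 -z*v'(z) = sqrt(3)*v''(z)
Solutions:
 v(z) = C1 + C2*erf(sqrt(2)*3^(3/4)*z/6)


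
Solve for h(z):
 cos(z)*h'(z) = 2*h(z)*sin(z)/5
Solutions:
 h(z) = C1/cos(z)^(2/5)


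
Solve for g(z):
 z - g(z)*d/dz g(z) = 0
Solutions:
 g(z) = -sqrt(C1 + z^2)
 g(z) = sqrt(C1 + z^2)


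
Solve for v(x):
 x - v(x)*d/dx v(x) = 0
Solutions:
 v(x) = -sqrt(C1 + x^2)
 v(x) = sqrt(C1 + x^2)


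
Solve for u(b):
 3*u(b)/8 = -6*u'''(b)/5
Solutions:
 u(b) = C3*exp(-2^(2/3)*5^(1/3)*b/4) + (C1*sin(2^(2/3)*sqrt(3)*5^(1/3)*b/8) + C2*cos(2^(2/3)*sqrt(3)*5^(1/3)*b/8))*exp(2^(2/3)*5^(1/3)*b/8)


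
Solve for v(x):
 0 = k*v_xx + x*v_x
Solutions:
 v(x) = C1 + C2*sqrt(k)*erf(sqrt(2)*x*sqrt(1/k)/2)


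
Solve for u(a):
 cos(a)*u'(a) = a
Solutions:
 u(a) = C1 + Integral(a/cos(a), a)


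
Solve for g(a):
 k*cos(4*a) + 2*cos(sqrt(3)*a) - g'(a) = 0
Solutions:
 g(a) = C1 + k*sin(4*a)/4 + 2*sqrt(3)*sin(sqrt(3)*a)/3


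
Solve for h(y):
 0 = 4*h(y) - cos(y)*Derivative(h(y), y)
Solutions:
 h(y) = C1*(sin(y)^2 + 2*sin(y) + 1)/(sin(y)^2 - 2*sin(y) + 1)


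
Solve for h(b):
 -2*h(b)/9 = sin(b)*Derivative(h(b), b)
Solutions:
 h(b) = C1*(cos(b) + 1)^(1/9)/(cos(b) - 1)^(1/9)


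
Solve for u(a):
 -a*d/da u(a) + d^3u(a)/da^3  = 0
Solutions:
 u(a) = C1 + Integral(C2*airyai(a) + C3*airybi(a), a)


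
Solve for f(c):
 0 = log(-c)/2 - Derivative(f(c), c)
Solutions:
 f(c) = C1 + c*log(-c)/2 - c/2


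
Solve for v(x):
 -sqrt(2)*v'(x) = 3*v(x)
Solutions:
 v(x) = C1*exp(-3*sqrt(2)*x/2)


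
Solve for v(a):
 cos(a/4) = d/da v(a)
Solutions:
 v(a) = C1 + 4*sin(a/4)


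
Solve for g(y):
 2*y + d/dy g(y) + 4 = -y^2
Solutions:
 g(y) = C1 - y^3/3 - y^2 - 4*y


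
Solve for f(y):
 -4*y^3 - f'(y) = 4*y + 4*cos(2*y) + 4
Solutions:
 f(y) = C1 - y^4 - 2*y^2 - 4*y - 2*sin(2*y)


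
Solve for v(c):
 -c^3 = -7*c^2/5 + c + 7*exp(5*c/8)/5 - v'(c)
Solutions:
 v(c) = C1 + c^4/4 - 7*c^3/15 + c^2/2 + 56*exp(5*c/8)/25


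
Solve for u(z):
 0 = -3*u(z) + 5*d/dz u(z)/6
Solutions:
 u(z) = C1*exp(18*z/5)


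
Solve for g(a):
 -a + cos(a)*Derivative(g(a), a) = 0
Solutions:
 g(a) = C1 + Integral(a/cos(a), a)


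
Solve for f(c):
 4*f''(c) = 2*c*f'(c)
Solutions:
 f(c) = C1 + C2*erfi(c/2)


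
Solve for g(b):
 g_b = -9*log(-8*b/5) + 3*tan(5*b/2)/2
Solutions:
 g(b) = C1 - 9*b*log(-b) - 27*b*log(2) + 9*b + 9*b*log(5) - 3*log(cos(5*b/2))/5


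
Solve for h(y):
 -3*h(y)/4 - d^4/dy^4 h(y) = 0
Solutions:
 h(y) = (C1*sin(3^(1/4)*y/2) + C2*cos(3^(1/4)*y/2))*exp(-3^(1/4)*y/2) + (C3*sin(3^(1/4)*y/2) + C4*cos(3^(1/4)*y/2))*exp(3^(1/4)*y/2)


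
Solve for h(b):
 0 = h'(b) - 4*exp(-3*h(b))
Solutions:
 h(b) = log(C1 + 12*b)/3
 h(b) = log((-3^(1/3) - 3^(5/6)*I)*(C1 + 4*b)^(1/3)/2)
 h(b) = log((-3^(1/3) + 3^(5/6)*I)*(C1 + 4*b)^(1/3)/2)


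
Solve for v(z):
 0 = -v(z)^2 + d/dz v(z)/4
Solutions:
 v(z) = -1/(C1 + 4*z)


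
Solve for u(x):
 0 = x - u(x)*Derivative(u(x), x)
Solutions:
 u(x) = -sqrt(C1 + x^2)
 u(x) = sqrt(C1 + x^2)


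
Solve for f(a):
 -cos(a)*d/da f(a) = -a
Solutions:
 f(a) = C1 + Integral(a/cos(a), a)


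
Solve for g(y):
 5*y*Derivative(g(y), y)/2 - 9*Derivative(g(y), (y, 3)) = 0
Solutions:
 g(y) = C1 + Integral(C2*airyai(60^(1/3)*y/6) + C3*airybi(60^(1/3)*y/6), y)


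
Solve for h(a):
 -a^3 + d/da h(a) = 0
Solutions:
 h(a) = C1 + a^4/4


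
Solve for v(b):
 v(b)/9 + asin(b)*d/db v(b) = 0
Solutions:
 v(b) = C1*exp(-Integral(1/asin(b), b)/9)


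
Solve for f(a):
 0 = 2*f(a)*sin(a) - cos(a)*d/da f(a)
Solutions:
 f(a) = C1/cos(a)^2


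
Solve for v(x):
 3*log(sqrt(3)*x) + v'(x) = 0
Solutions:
 v(x) = C1 - 3*x*log(x) - 3*x*log(3)/2 + 3*x


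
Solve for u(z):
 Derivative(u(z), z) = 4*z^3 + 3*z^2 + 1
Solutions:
 u(z) = C1 + z^4 + z^3 + z


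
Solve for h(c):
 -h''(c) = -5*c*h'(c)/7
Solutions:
 h(c) = C1 + C2*erfi(sqrt(70)*c/14)


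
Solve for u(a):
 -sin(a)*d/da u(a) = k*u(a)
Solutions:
 u(a) = C1*exp(k*(-log(cos(a) - 1) + log(cos(a) + 1))/2)


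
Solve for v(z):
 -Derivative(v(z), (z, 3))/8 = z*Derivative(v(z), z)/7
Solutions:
 v(z) = C1 + Integral(C2*airyai(-2*7^(2/3)*z/7) + C3*airybi(-2*7^(2/3)*z/7), z)


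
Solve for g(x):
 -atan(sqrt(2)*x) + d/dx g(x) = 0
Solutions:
 g(x) = C1 + x*atan(sqrt(2)*x) - sqrt(2)*log(2*x^2 + 1)/4


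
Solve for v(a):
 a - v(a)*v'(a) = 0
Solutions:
 v(a) = -sqrt(C1 + a^2)
 v(a) = sqrt(C1 + a^2)


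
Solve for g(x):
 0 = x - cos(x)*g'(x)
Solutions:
 g(x) = C1 + Integral(x/cos(x), x)


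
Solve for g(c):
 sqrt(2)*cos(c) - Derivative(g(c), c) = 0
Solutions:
 g(c) = C1 + sqrt(2)*sin(c)


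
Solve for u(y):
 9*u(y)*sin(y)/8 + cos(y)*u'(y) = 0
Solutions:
 u(y) = C1*cos(y)^(9/8)


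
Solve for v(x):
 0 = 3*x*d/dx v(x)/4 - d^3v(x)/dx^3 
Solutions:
 v(x) = C1 + Integral(C2*airyai(6^(1/3)*x/2) + C3*airybi(6^(1/3)*x/2), x)


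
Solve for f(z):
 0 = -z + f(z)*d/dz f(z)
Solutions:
 f(z) = -sqrt(C1 + z^2)
 f(z) = sqrt(C1 + z^2)


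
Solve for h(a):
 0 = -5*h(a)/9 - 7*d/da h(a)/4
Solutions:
 h(a) = C1*exp(-20*a/63)


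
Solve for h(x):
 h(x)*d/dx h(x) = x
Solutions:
 h(x) = -sqrt(C1 + x^2)
 h(x) = sqrt(C1 + x^2)


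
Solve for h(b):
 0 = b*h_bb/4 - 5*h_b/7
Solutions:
 h(b) = C1 + C2*b^(27/7)


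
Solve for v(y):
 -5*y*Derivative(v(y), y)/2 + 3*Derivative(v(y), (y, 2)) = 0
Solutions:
 v(y) = C1 + C2*erfi(sqrt(15)*y/6)


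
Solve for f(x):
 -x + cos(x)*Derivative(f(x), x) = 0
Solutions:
 f(x) = C1 + Integral(x/cos(x), x)


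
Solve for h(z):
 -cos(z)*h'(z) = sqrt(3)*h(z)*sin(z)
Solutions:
 h(z) = C1*cos(z)^(sqrt(3))


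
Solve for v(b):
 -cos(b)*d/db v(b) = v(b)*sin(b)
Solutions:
 v(b) = C1*cos(b)


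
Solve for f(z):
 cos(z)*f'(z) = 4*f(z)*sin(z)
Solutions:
 f(z) = C1/cos(z)^4


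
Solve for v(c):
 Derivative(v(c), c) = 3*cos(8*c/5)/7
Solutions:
 v(c) = C1 + 15*sin(8*c/5)/56


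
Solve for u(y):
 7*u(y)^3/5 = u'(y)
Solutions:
 u(y) = -sqrt(10)*sqrt(-1/(C1 + 7*y))/2
 u(y) = sqrt(10)*sqrt(-1/(C1 + 7*y))/2


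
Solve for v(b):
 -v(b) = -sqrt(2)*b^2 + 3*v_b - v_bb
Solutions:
 v(b) = C1*exp(b*(3 - sqrt(13))/2) + C2*exp(b*(3 + sqrt(13))/2) + sqrt(2)*b^2 - 6*sqrt(2)*b + 20*sqrt(2)


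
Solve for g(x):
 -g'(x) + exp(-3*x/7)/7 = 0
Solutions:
 g(x) = C1 - exp(-3*x/7)/3


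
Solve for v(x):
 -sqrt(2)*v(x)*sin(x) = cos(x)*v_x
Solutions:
 v(x) = C1*cos(x)^(sqrt(2))


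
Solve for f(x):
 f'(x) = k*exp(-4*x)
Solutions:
 f(x) = C1 - k*exp(-4*x)/4


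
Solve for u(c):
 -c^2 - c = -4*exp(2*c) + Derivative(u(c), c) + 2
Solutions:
 u(c) = C1 - c^3/3 - c^2/2 - 2*c + 2*exp(2*c)


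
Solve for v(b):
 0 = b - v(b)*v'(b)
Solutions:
 v(b) = -sqrt(C1 + b^2)
 v(b) = sqrt(C1 + b^2)


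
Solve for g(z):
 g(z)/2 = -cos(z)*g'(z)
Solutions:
 g(z) = C1*(sin(z) - 1)^(1/4)/(sin(z) + 1)^(1/4)


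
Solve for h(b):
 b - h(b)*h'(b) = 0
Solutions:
 h(b) = -sqrt(C1 + b^2)
 h(b) = sqrt(C1 + b^2)


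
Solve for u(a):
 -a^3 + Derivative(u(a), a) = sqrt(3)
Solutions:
 u(a) = C1 + a^4/4 + sqrt(3)*a


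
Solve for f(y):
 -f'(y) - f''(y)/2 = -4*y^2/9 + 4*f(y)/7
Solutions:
 f(y) = 7*y^2/9 - 49*y/18 + (C1*sin(sqrt(7)*y/7) + C2*cos(sqrt(7)*y/7))*exp(-y) + 245/72


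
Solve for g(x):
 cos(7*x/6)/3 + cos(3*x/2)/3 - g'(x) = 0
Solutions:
 g(x) = C1 + 2*sin(7*x/6)/7 + 2*sin(3*x/2)/9


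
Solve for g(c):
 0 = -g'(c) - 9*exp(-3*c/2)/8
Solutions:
 g(c) = C1 + 3*exp(-3*c/2)/4


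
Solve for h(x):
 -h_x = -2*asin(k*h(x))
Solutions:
 Integral(1/asin(_y*k), (_y, h(x))) = C1 + 2*x


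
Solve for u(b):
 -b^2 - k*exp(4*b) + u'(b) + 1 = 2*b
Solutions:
 u(b) = C1 + b^3/3 + b^2 - b + k*exp(4*b)/4


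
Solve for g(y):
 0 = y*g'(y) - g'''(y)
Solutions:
 g(y) = C1 + Integral(C2*airyai(y) + C3*airybi(y), y)


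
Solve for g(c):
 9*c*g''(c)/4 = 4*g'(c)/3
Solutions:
 g(c) = C1 + C2*c^(43/27)


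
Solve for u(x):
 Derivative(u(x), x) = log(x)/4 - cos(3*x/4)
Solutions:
 u(x) = C1 + x*log(x)/4 - x/4 - 4*sin(3*x/4)/3


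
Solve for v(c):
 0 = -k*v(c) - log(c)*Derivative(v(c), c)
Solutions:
 v(c) = C1*exp(-k*li(c))


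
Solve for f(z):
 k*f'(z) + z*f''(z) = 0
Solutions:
 f(z) = C1 + z^(1 - re(k))*(C2*sin(log(z)*Abs(im(k))) + C3*cos(log(z)*im(k)))


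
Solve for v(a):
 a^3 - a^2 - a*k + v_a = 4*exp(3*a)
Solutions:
 v(a) = C1 - a^4/4 + a^3/3 + a^2*k/2 + 4*exp(3*a)/3


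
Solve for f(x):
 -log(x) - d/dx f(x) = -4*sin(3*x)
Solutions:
 f(x) = C1 - x*log(x) + x - 4*cos(3*x)/3


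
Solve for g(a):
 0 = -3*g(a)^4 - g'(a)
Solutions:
 g(a) = (-3^(2/3) - 3*3^(1/6)*I)*(1/(C1 + 3*a))^(1/3)/6
 g(a) = (-3^(2/3) + 3*3^(1/6)*I)*(1/(C1 + 3*a))^(1/3)/6
 g(a) = (1/(C1 + 9*a))^(1/3)


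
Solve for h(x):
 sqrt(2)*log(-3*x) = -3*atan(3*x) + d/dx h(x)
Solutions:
 h(x) = C1 + sqrt(2)*x*(log(-x) - 1) + 3*x*atan(3*x) + sqrt(2)*x*log(3) - log(9*x^2 + 1)/2


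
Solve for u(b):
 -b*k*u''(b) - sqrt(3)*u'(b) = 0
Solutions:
 u(b) = C1 + b^(((re(k) - sqrt(3))*re(k) + im(k)^2)/(re(k)^2 + im(k)^2))*(C2*sin(sqrt(3)*log(b)*Abs(im(k))/(re(k)^2 + im(k)^2)) + C3*cos(sqrt(3)*log(b)*im(k)/(re(k)^2 + im(k)^2)))


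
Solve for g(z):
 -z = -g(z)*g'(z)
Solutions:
 g(z) = -sqrt(C1 + z^2)
 g(z) = sqrt(C1 + z^2)


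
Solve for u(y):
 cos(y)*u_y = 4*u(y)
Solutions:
 u(y) = C1*(sin(y)^2 + 2*sin(y) + 1)/(sin(y)^2 - 2*sin(y) + 1)


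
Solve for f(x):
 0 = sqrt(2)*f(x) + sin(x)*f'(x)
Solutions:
 f(x) = C1*(cos(x) + 1)^(sqrt(2)/2)/(cos(x) - 1)^(sqrt(2)/2)


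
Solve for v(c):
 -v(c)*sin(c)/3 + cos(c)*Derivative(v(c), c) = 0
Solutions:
 v(c) = C1/cos(c)^(1/3)


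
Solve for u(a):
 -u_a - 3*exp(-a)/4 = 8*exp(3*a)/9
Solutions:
 u(a) = C1 - 8*exp(3*a)/27 + 3*exp(-a)/4


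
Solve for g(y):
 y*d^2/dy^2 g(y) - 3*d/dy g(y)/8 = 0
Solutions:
 g(y) = C1 + C2*y^(11/8)


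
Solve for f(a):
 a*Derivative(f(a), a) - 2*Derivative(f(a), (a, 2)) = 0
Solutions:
 f(a) = C1 + C2*erfi(a/2)


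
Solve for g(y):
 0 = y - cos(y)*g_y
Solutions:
 g(y) = C1 + Integral(y/cos(y), y)


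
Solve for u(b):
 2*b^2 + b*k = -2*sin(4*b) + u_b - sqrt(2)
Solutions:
 u(b) = C1 + 2*b^3/3 + b^2*k/2 + sqrt(2)*b - cos(4*b)/2


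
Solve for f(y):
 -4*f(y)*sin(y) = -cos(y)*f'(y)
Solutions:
 f(y) = C1/cos(y)^4


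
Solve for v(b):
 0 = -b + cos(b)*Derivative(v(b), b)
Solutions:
 v(b) = C1 + Integral(b/cos(b), b)


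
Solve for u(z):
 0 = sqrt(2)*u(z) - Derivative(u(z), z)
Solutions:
 u(z) = C1*exp(sqrt(2)*z)


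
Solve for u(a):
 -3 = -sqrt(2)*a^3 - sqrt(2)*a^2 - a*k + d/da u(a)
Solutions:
 u(a) = C1 + sqrt(2)*a^4/4 + sqrt(2)*a^3/3 + a^2*k/2 - 3*a


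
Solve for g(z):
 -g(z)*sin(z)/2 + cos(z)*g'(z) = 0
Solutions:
 g(z) = C1/sqrt(cos(z))


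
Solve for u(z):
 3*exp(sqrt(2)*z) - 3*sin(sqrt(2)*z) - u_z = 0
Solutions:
 u(z) = C1 + 3*sqrt(2)*exp(sqrt(2)*z)/2 + 3*sqrt(2)*cos(sqrt(2)*z)/2


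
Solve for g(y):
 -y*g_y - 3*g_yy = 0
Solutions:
 g(y) = C1 + C2*erf(sqrt(6)*y/6)


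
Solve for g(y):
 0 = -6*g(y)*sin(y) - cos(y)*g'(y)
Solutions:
 g(y) = C1*cos(y)^6


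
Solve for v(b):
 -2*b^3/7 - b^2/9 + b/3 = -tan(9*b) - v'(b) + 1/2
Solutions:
 v(b) = C1 + b^4/14 + b^3/27 - b^2/6 + b/2 + log(cos(9*b))/9


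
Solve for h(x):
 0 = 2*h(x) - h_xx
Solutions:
 h(x) = C1*exp(-sqrt(2)*x) + C2*exp(sqrt(2)*x)


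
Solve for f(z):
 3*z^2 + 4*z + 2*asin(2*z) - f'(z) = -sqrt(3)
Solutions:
 f(z) = C1 + z^3 + 2*z^2 + 2*z*asin(2*z) + sqrt(3)*z + sqrt(1 - 4*z^2)


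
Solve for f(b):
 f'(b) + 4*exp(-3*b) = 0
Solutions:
 f(b) = C1 + 4*exp(-3*b)/3


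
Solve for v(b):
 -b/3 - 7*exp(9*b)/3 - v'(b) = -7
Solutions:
 v(b) = C1 - b^2/6 + 7*b - 7*exp(9*b)/27


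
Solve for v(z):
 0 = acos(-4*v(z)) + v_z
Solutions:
 Integral(1/acos(-4*_y), (_y, v(z))) = C1 - z


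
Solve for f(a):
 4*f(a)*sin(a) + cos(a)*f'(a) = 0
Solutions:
 f(a) = C1*cos(a)^4


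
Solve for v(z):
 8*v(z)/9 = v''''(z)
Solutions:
 v(z) = C1*exp(-2^(3/4)*sqrt(3)*z/3) + C2*exp(2^(3/4)*sqrt(3)*z/3) + C3*sin(2^(3/4)*sqrt(3)*z/3) + C4*cos(2^(3/4)*sqrt(3)*z/3)


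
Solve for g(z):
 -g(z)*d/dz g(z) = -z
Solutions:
 g(z) = -sqrt(C1 + z^2)
 g(z) = sqrt(C1 + z^2)


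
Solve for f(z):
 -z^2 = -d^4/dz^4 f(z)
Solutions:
 f(z) = C1 + C2*z + C3*z^2 + C4*z^3 + z^6/360


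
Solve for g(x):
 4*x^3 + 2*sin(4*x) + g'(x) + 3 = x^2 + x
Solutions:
 g(x) = C1 - x^4 + x^3/3 + x^2/2 - 3*x + cos(4*x)/2


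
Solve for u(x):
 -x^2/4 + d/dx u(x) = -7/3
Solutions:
 u(x) = C1 + x^3/12 - 7*x/3


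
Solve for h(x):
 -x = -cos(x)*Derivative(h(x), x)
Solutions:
 h(x) = C1 + Integral(x/cos(x), x)


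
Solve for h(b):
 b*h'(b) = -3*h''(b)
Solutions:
 h(b) = C1 + C2*erf(sqrt(6)*b/6)


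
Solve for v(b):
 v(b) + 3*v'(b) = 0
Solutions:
 v(b) = C1*exp(-b/3)


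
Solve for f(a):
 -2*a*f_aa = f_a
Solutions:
 f(a) = C1 + C2*sqrt(a)


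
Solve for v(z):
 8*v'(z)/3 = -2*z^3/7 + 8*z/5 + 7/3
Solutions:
 v(z) = C1 - 3*z^4/112 + 3*z^2/10 + 7*z/8


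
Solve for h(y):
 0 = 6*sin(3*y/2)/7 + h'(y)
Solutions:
 h(y) = C1 + 4*cos(3*y/2)/7


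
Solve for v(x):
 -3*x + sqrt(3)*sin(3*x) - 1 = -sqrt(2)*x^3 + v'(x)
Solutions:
 v(x) = C1 + sqrt(2)*x^4/4 - 3*x^2/2 - x - sqrt(3)*cos(3*x)/3


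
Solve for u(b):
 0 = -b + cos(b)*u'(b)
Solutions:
 u(b) = C1 + Integral(b/cos(b), b)


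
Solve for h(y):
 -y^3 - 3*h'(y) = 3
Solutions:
 h(y) = C1 - y^4/12 - y


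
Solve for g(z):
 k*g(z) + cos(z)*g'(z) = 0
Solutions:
 g(z) = C1*exp(k*(log(sin(z) - 1) - log(sin(z) + 1))/2)


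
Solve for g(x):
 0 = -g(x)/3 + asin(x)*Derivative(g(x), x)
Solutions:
 g(x) = C1*exp(Integral(1/asin(x), x)/3)


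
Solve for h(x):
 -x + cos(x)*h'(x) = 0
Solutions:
 h(x) = C1 + Integral(x/cos(x), x)


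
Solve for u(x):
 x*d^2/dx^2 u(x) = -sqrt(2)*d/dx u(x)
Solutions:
 u(x) = C1 + C2*x^(1 - sqrt(2))


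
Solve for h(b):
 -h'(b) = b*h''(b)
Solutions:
 h(b) = C1 + C2*log(b)


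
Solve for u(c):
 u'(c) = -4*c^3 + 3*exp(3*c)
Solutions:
 u(c) = C1 - c^4 + exp(3*c)


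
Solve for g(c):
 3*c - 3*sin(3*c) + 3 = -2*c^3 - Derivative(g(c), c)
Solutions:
 g(c) = C1 - c^4/2 - 3*c^2/2 - 3*c - cos(3*c)


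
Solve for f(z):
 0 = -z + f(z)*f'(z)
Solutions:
 f(z) = -sqrt(C1 + z^2)
 f(z) = sqrt(C1 + z^2)


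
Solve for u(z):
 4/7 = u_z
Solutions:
 u(z) = C1 + 4*z/7


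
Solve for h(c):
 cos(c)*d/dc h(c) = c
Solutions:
 h(c) = C1 + Integral(c/cos(c), c)


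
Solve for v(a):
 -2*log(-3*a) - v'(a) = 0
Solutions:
 v(a) = C1 - 2*a*log(-a) + 2*a*(1 - log(3))


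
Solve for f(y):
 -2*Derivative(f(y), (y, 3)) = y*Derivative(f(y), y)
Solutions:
 f(y) = C1 + Integral(C2*airyai(-2^(2/3)*y/2) + C3*airybi(-2^(2/3)*y/2), y)


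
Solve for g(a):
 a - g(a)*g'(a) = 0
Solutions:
 g(a) = -sqrt(C1 + a^2)
 g(a) = sqrt(C1 + a^2)


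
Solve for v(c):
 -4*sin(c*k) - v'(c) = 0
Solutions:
 v(c) = C1 + 4*cos(c*k)/k


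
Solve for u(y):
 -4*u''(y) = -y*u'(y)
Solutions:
 u(y) = C1 + C2*erfi(sqrt(2)*y/4)


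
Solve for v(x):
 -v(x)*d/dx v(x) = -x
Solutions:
 v(x) = -sqrt(C1 + x^2)
 v(x) = sqrt(C1 + x^2)


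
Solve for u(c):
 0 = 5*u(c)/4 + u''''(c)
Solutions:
 u(c) = (C1*sin(5^(1/4)*c/2) + C2*cos(5^(1/4)*c/2))*exp(-5^(1/4)*c/2) + (C3*sin(5^(1/4)*c/2) + C4*cos(5^(1/4)*c/2))*exp(5^(1/4)*c/2)


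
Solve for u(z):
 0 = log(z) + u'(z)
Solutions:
 u(z) = C1 - z*log(z) + z


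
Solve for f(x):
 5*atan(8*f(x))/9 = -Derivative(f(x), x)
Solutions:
 Integral(1/atan(8*_y), (_y, f(x))) = C1 - 5*x/9


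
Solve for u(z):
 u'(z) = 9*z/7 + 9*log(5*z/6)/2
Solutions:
 u(z) = C1 + 9*z^2/14 + 9*z*log(z)/2 - 9*z*log(6)/2 - 9*z/2 + 9*z*log(5)/2


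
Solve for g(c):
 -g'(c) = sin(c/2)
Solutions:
 g(c) = C1 + 2*cos(c/2)


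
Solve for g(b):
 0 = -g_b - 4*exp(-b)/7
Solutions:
 g(b) = C1 + 4*exp(-b)/7


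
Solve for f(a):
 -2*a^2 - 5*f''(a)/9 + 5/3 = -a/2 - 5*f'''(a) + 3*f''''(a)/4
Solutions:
 f(a) = C1 + C2*a + C3*exp(2*a*(15 - sqrt(210))/9) + C4*exp(2*a*(sqrt(210) + 15)/9) - 3*a^4/10 - 213*a^3/20 - 28119*a^2/100


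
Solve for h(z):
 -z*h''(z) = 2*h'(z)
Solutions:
 h(z) = C1 + C2/z


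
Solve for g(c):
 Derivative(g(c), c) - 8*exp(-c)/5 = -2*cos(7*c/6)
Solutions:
 g(c) = C1 - 12*sin(7*c/6)/7 - 8*exp(-c)/5


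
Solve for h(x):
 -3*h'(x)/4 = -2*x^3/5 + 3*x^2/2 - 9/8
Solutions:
 h(x) = C1 + 2*x^4/15 - 2*x^3/3 + 3*x/2


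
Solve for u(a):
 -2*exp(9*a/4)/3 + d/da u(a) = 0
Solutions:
 u(a) = C1 + 8*exp(9*a/4)/27


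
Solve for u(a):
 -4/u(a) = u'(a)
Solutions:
 u(a) = -sqrt(C1 - 8*a)
 u(a) = sqrt(C1 - 8*a)


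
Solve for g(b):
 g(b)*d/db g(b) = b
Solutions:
 g(b) = -sqrt(C1 + b^2)
 g(b) = sqrt(C1 + b^2)


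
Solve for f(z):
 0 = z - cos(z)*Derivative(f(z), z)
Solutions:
 f(z) = C1 + Integral(z/cos(z), z)


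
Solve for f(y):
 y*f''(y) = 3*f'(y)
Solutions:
 f(y) = C1 + C2*y^4


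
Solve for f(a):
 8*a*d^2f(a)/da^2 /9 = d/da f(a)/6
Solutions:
 f(a) = C1 + C2*a^(19/16)


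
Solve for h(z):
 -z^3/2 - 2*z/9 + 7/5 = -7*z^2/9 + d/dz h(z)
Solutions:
 h(z) = C1 - z^4/8 + 7*z^3/27 - z^2/9 + 7*z/5


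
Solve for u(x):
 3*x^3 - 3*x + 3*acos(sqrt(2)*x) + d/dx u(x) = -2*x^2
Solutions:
 u(x) = C1 - 3*x^4/4 - 2*x^3/3 + 3*x^2/2 - 3*x*acos(sqrt(2)*x) + 3*sqrt(2)*sqrt(1 - 2*x^2)/2


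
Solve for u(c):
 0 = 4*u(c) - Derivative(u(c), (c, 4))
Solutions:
 u(c) = C1*exp(-sqrt(2)*c) + C2*exp(sqrt(2)*c) + C3*sin(sqrt(2)*c) + C4*cos(sqrt(2)*c)


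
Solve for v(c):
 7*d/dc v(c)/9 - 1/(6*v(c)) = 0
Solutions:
 v(c) = -sqrt(C1 + 21*c)/7
 v(c) = sqrt(C1 + 21*c)/7


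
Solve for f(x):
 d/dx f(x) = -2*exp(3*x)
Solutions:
 f(x) = C1 - 2*exp(3*x)/3


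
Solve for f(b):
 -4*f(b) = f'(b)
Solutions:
 f(b) = C1*exp(-4*b)


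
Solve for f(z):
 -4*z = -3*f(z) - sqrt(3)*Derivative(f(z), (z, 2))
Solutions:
 f(z) = C1*sin(3^(1/4)*z) + C2*cos(3^(1/4)*z) + 4*z/3


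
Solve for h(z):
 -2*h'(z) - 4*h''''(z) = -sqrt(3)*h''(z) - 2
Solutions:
 h(z) = C1 + C2*exp(z*(3^(5/6)/(sqrt(36 - sqrt(3)) + 6)^(1/3) + 3^(2/3)*(sqrt(36 - sqrt(3)) + 6)^(1/3))/12)*sin(z*(-3^(1/6)*(sqrt(36 - sqrt(3)) + 6)^(1/3) + 3^(1/3)/(sqrt(36 - sqrt(3)) + 6)^(1/3))/4) + C3*exp(z*(3^(5/6)/(sqrt(36 - sqrt(3)) + 6)^(1/3) + 3^(2/3)*(sqrt(36 - sqrt(3)) + 6)^(1/3))/12)*cos(z*(-3^(1/6)*(sqrt(36 - sqrt(3)) + 6)^(1/3) + 3^(1/3)/(sqrt(36 - sqrt(3)) + 6)^(1/3))/4) + C4*exp(-z*(3^(5/6)/(sqrt(36 - sqrt(3)) + 6)^(1/3) + 3^(2/3)*(sqrt(36 - sqrt(3)) + 6)^(1/3))/6) + z


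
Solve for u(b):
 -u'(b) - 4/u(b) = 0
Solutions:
 u(b) = -sqrt(C1 - 8*b)
 u(b) = sqrt(C1 - 8*b)


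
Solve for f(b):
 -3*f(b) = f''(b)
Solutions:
 f(b) = C1*sin(sqrt(3)*b) + C2*cos(sqrt(3)*b)


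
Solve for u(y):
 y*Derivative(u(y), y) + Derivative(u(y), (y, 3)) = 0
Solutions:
 u(y) = C1 + Integral(C2*airyai(-y) + C3*airybi(-y), y)


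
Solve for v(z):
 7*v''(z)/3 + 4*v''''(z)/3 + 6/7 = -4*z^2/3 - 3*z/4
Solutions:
 v(z) = C1 + C2*z + C3*sin(sqrt(7)*z/2) + C4*cos(sqrt(7)*z/2) - z^4/21 - 3*z^3/56 + z^2/7


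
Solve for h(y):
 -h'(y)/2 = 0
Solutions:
 h(y) = C1


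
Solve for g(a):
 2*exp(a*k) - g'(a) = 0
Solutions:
 g(a) = C1 + 2*exp(a*k)/k


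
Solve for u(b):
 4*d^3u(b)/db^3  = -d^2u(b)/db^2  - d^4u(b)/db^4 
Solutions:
 u(b) = C1 + C2*b + C3*exp(b*(-2 + sqrt(3))) + C4*exp(-b*(sqrt(3) + 2))


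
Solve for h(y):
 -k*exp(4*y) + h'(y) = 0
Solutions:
 h(y) = C1 + k*exp(4*y)/4


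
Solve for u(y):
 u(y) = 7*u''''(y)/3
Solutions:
 u(y) = C1*exp(-3^(1/4)*7^(3/4)*y/7) + C2*exp(3^(1/4)*7^(3/4)*y/7) + C3*sin(3^(1/4)*7^(3/4)*y/7) + C4*cos(3^(1/4)*7^(3/4)*y/7)


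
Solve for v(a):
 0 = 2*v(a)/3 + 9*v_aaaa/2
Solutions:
 v(a) = (C1*sin(3^(1/4)*a/3) + C2*cos(3^(1/4)*a/3))*exp(-3^(1/4)*a/3) + (C3*sin(3^(1/4)*a/3) + C4*cos(3^(1/4)*a/3))*exp(3^(1/4)*a/3)
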